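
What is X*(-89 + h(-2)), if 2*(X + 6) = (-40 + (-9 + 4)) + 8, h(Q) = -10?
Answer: 4851/2 ≈ 2425.5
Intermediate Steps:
X = -49/2 (X = -6 + ((-40 + (-9 + 4)) + 8)/2 = -6 + ((-40 - 5) + 8)/2 = -6 + (-45 + 8)/2 = -6 + (½)*(-37) = -6 - 37/2 = -49/2 ≈ -24.500)
X*(-89 + h(-2)) = -49*(-89 - 10)/2 = -49/2*(-99) = 4851/2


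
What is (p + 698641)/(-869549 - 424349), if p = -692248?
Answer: -6393/1293898 ≈ -0.0049409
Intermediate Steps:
(p + 698641)/(-869549 - 424349) = (-692248 + 698641)/(-869549 - 424349) = 6393/(-1293898) = 6393*(-1/1293898) = -6393/1293898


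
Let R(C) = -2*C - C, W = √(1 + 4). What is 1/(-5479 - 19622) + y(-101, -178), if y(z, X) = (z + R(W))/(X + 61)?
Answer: 93892/108771 + √5/39 ≈ 0.92054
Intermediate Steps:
W = √5 ≈ 2.2361
R(C) = -3*C
y(z, X) = (z - 3*√5)/(61 + X) (y(z, X) = (z - 3*√5)/(X + 61) = (z - 3*√5)/(61 + X))
1/(-5479 - 19622) + y(-101, -178) = 1/(-5479 - 19622) + (-101 - 3*√5)/(61 - 178) = 1/(-25101) + (-101 - 3*√5)/(-117) = -1/25101 - (-101 - 3*√5)/117 = -1/25101 + (101/117 + √5/39) = 93892/108771 + √5/39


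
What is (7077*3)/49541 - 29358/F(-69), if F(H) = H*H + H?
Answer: -225801471/38741062 ≈ -5.8285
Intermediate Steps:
F(H) = H + H² (F(H) = H² + H = H + H²)
(7077*3)/49541 - 29358/F(-69) = (7077*3)/49541 - 29358*(-1/(69*(1 - 69))) = 21231*(1/49541) - 29358/((-69*(-68))) = 21231/49541 - 29358/4692 = 21231/49541 - 29358*1/4692 = 21231/49541 - 4893/782 = -225801471/38741062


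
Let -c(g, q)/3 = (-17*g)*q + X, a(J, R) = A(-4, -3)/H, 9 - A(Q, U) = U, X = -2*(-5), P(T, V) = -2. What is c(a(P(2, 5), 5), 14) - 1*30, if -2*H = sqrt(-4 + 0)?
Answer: -60 + 8568*I ≈ -60.0 + 8568.0*I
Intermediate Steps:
X = 10
A(Q, U) = 9 - U
H = -I (H = -sqrt(-4 + 0)/2 = -I ≈ -1.0*I)
a(J, R) = 12*I (a(J, R) = (9 - 1*(-3))/((-I)) = (9 + 3)*I = 12*I)
c(g, q) = -30 + 51*g*q (c(g, q) = -3*((-17*g)*q + 10) = -3*(-17*g*q + 10) = -3*(10 - 17*g*q) = -30 + 51*g*q)
c(a(P(2, 5), 5), 14) - 1*30 = (-30 + 51*(12*I)*14) - 1*30 = (-30 + 8568*I) - 30 = -60 + 8568*I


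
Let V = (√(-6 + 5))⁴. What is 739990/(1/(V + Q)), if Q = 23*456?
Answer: 7761755110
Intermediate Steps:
Q = 10488
V = 1 (V = (√(-1))⁴ = I⁴ = 1)
739990/(1/(V + Q)) = 739990/(1/(1 + 10488)) = 739990/(1/10489) = 739990*10489 = 7761755110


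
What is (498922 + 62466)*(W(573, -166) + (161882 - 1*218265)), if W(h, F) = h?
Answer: -31331064280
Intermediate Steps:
(498922 + 62466)*(W(573, -166) + (161882 - 1*218265)) = (498922 + 62466)*(573 + (161882 - 1*218265)) = 561388*(573 + (161882 - 218265)) = 561388*(573 - 56383) = 561388*(-55810) = -31331064280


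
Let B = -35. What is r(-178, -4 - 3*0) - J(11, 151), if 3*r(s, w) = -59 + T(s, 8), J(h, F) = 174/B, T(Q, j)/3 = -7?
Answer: -2278/105 ≈ -21.695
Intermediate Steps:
T(Q, j) = -21 (T(Q, j) = 3*(-7) = -21)
J(h, F) = -174/35 (J(h, F) = 174/(-35) = 174*(-1/35) = -174/35)
r(s, w) = -80/3 (r(s, w) = (-59 - 21)/3 = (1/3)*(-80) = -80/3)
r(-178, -4 - 3*0) - J(11, 151) = -80/3 - 1*(-174/35) = -80/3 + 174/35 = -2278/105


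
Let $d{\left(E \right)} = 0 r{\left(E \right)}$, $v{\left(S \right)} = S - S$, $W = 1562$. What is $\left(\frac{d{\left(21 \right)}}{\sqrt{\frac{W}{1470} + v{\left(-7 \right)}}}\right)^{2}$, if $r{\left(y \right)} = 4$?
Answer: $0$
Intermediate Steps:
$v{\left(S \right)} = 0$
$d{\left(E \right)} = 0$ ($d{\left(E \right)} = 0 \cdot 4 = 0$)
$\left(\frac{d{\left(21 \right)}}{\sqrt{\frac{W}{1470} + v{\left(-7 \right)}}}\right)^{2} = \left(\frac{0}{\sqrt{\frac{1562}{1470} + 0}}\right)^{2} = \left(\frac{0}{\sqrt{1562 \cdot \frac{1}{1470} + 0}}\right)^{2} = \left(\frac{0}{\sqrt{\frac{781}{735} + 0}}\right)^{2} = \left(\frac{0}{\sqrt{\frac{781}{735}}}\right)^{2} = \left(\frac{0}{\frac{1}{105} \sqrt{11715}}\right)^{2} = \left(0 \frac{7 \sqrt{11715}}{781}\right)^{2} = 0^{2} = 0$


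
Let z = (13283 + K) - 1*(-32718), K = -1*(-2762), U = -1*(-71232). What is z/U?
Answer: 48763/71232 ≈ 0.68457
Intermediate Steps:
U = 71232
K = 2762
z = 48763 (z = (13283 + 2762) - 1*(-32718) = 16045 + 32718 = 48763)
z/U = 48763/71232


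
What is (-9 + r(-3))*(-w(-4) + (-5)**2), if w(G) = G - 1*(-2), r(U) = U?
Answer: -324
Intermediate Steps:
w(G) = 2 + G (w(G) = G + 2 = 2 + G)
(-9 + r(-3))*(-w(-4) + (-5)**2) = (-9 - 3)*(-(2 - 4) + (-5)**2) = -12*(-1*(-2) + 25) = -12*(2 + 25) = -12*27 = -324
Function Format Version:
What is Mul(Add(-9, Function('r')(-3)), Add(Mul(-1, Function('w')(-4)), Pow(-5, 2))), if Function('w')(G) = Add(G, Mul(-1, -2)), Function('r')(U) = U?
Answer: -324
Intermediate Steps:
Function('w')(G) = Add(2, G) (Function('w')(G) = Add(G, 2) = Add(2, G))
Mul(Add(-9, Function('r')(-3)), Add(Mul(-1, Function('w')(-4)), Pow(-5, 2))) = Mul(Add(-9, -3), Add(Mul(-1, Add(2, -4)), Pow(-5, 2))) = Mul(-12, Add(Mul(-1, -2), 25)) = Mul(-12, Add(2, 25)) = Mul(-12, 27) = -324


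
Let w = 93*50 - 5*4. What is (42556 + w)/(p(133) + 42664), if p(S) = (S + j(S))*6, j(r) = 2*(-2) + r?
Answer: 23593/22118 ≈ 1.0667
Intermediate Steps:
j(r) = -4 + r
p(S) = -24 + 12*S (p(S) = (S + (-4 + S))*6 = (-4 + 2*S)*6 = -24 + 12*S)
w = 4630 (w = 4650 - 20 = 4630)
(42556 + w)/(p(133) + 42664) = (42556 + 4630)/((-24 + 12*133) + 42664) = 47186/((-24 + 1596) + 42664) = 47186/(1572 + 42664) = 47186/44236 = 47186*(1/44236) = 23593/22118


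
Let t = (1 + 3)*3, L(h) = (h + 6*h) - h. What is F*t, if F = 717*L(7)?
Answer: 361368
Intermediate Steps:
L(h) = 6*h (L(h) = 7*h - h = 6*h)
t = 12 (t = 4*3 = 12)
F = 30114 (F = 717*(6*7) = 717*42 = 30114)
F*t = 30114*12 = 361368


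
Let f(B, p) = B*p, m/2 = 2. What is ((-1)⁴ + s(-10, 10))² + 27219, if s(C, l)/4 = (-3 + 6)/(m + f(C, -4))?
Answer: 3293695/121 ≈ 27221.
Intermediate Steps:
m = 4 (m = 2*2 = 4)
s(C, l) = 12/(4 - 4*C) (s(C, l) = 4*((-3 + 6)/(4 + C*(-4))) = 4*(3/(4 - 4*C)) = 12/(4 - 4*C))
((-1)⁴ + s(-10, 10))² + 27219 = ((-1)⁴ + 3/(1 - 1*(-10)))² + 27219 = (1 + 3/(1 + 10))² + 27219 = (1 + 3/11)² + 27219 = (14/11)² + 27219 = 196/121 + 27219 = 3293695/121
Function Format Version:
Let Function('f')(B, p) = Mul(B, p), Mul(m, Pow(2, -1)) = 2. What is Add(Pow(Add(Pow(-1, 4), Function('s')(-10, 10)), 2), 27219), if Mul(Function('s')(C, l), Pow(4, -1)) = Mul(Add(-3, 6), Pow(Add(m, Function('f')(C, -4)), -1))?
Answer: Rational(3293695, 121) ≈ 27221.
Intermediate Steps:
m = 4 (m = Mul(2, 2) = 4)
Function('s')(C, l) = Mul(12, Pow(Add(4, Mul(-4, C)), -1)) (Function('s')(C, l) = Mul(4, Mul(Add(-3, 6), Pow(Add(4, Mul(C, -4)), -1))) = Mul(4, Mul(3, Pow(Add(4, Mul(-4, C)), -1))) = Mul(12, Pow(Add(4, Mul(-4, C)), -1)))
Add(Pow(Add(Pow(-1, 4), Function('s')(-10, 10)), 2), 27219) = Add(Pow(Add(Pow(-1, 4), Mul(3, Pow(Add(1, Mul(-1, -10)), -1))), 2), 27219) = Add(Pow(Add(1, Mul(3, Pow(Add(1, 10), -1))), 2), 27219) = Add(Pow(Add(1, Mul(3, Pow(11, -1))), 2), 27219) = Add(Pow(Add(1, Mul(3, Rational(1, 11))), 2), 27219) = Add(Pow(Add(1, Rational(3, 11)), 2), 27219) = Add(Pow(Rational(14, 11), 2), 27219) = Add(Rational(196, 121), 27219) = Rational(3293695, 121)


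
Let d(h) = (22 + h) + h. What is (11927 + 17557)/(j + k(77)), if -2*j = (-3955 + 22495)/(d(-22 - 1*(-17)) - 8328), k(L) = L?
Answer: 13621608/36089 ≈ 377.44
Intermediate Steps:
d(h) = 22 + 2*h
j = 515/462 (j = -(-3955 + 22495)/(2*((22 + 2*(-22 - 1*(-17))) - 8328)) = -9270/((22 + 2*(-22 + 17)) - 8328) = -9270/((22 + 2*(-5)) - 8328) = -9270/((22 - 10) - 8328) = -9270/(12 - 8328) = -9270/(-8316) = -9270*(-1)/8316 = -½*(-515/231) = 515/462 ≈ 1.1147)
(11927 + 17557)/(j + k(77)) = (11927 + 17557)/(515/462 + 77) = 29484/(36089/462) = 29484*(462/36089) = 13621608/36089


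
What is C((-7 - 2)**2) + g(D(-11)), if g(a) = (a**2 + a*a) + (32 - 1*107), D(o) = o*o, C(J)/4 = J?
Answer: 29531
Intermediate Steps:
C(J) = 4*J
D(o) = o**2
g(a) = -75 + 2*a**2 (g(a) = (a**2 + a**2) + (32 - 107) = 2*a**2 - 75 = -75 + 2*a**2)
C((-7 - 2)**2) + g(D(-11)) = 4*(-7 - 2)**2 + (-75 + 2*((-11)**2)**2) = 4*(-9)**2 + (-75 + 2*121**2) = 4*81 + (-75 + 2*14641) = 324 + (-75 + 29282) = 324 + 29207 = 29531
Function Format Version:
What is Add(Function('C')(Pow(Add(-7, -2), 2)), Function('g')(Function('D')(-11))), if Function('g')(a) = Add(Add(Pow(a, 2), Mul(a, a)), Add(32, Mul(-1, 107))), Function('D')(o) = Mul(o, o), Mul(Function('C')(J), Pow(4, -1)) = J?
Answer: 29531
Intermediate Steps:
Function('C')(J) = Mul(4, J)
Function('D')(o) = Pow(o, 2)
Function('g')(a) = Add(-75, Mul(2, Pow(a, 2))) (Function('g')(a) = Add(Add(Pow(a, 2), Pow(a, 2)), Add(32, -107)) = Add(Mul(2, Pow(a, 2)), -75) = Add(-75, Mul(2, Pow(a, 2))))
Add(Function('C')(Pow(Add(-7, -2), 2)), Function('g')(Function('D')(-11))) = Add(Mul(4, Pow(Add(-7, -2), 2)), Add(-75, Mul(2, Pow(Pow(-11, 2), 2)))) = Add(Mul(4, Pow(-9, 2)), Add(-75, Mul(2, Pow(121, 2)))) = Add(Mul(4, 81), Add(-75, Mul(2, 14641))) = Add(324, Add(-75, 29282)) = Add(324, 29207) = 29531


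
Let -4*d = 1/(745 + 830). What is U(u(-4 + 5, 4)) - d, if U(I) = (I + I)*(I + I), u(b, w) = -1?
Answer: 25201/6300 ≈ 4.0002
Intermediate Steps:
U(I) = 4*I² (U(I) = (2*I)*(2*I) = 4*I²)
d = -1/6300 (d = -1/(4*(745 + 830)) = -¼/1575 = -¼*1/1575 = -1/6300 ≈ -0.00015873)
U(u(-4 + 5, 4)) - d = 4*(-1)² - 1*(-1/6300) = 4*1 + 1/6300 = 4 + 1/6300 = 25201/6300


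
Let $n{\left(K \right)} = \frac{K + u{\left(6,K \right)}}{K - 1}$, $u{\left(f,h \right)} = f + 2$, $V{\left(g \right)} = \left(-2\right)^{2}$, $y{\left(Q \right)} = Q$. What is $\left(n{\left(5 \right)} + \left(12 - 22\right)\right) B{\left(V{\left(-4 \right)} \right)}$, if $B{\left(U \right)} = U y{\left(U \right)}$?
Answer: $-108$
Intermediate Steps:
$V{\left(g \right)} = 4$
$u{\left(f,h \right)} = 2 + f$
$n{\left(K \right)} = \frac{8 + K}{-1 + K}$ ($n{\left(K \right)} = \frac{K + \left(2 + 6\right)}{K - 1} = \frac{K + 8}{-1 + K} = \frac{8 + K}{-1 + K}$)
$B{\left(U \right)} = U^{2}$ ($B{\left(U \right)} = U U = U^{2}$)
$\left(n{\left(5 \right)} + \left(12 - 22\right)\right) B{\left(V{\left(-4 \right)} \right)} = \left(\frac{8 + 5}{-1 + 5} + \left(12 - 22\right)\right) 4^{2} = \left(\frac{1}{4} \cdot 13 - 10\right) 16 = \left(\frac{13}{4} - 10\right) 16 = \left(- \frac{27}{4}\right) 16 = -108$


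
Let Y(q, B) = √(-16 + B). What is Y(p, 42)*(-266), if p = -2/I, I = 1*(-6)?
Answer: -266*√26 ≈ -1356.3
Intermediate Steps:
I = -6
p = ⅓ (p = -2/(-6) = -2*(-⅙) = ⅓ ≈ 0.33333)
Y(p, 42)*(-266) = √(-16 + 42)*(-266) = √26*(-266) = -266*√26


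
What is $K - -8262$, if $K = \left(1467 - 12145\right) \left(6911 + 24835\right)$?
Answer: $-338975526$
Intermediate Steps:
$K = -338983788$ ($K = \left(-10678\right) 31746 = -338983788$)
$K - -8262 = -338983788 - -8262 = -338983788 + \left(-16116 + 24378\right) = -338983788 + 8262 = -338975526$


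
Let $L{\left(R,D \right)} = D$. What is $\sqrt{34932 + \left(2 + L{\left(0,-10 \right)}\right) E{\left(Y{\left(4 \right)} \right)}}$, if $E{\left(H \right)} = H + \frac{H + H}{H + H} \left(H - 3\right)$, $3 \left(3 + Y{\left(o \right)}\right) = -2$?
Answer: $\frac{2 \sqrt{78783}}{3} \approx 187.12$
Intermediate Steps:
$Y{\left(o \right)} = - \frac{11}{3}$ ($Y{\left(o \right)} = -3 + \frac{1}{3} \left(-2\right) = -3 - \frac{2}{3} = - \frac{11}{3}$)
$E{\left(H \right)} = -3 + 2 H$ ($E{\left(H \right)} = H + \frac{2 H}{2 H} \left(-3 + H\right) = H + 2 H \frac{1}{2 H} \left(-3 + H\right) = H + 1 \left(-3 + H\right) = H + \left(-3 + H\right) = -3 + 2 H$)
$\sqrt{34932 + \left(2 + L{\left(0,-10 \right)}\right) E{\left(Y{\left(4 \right)} \right)}} = \sqrt{34932 + \left(2 - 10\right) \left(-3 + 2 \left(- \frac{11}{3}\right)\right)} = \sqrt{34932 - 8 \left(-3 - \frac{22}{3}\right)} = \sqrt{34932 - - \frac{248}{3}} = \sqrt{34932 + \frac{248}{3}} = \sqrt{\frac{105044}{3}} = \frac{2 \sqrt{78783}}{3}$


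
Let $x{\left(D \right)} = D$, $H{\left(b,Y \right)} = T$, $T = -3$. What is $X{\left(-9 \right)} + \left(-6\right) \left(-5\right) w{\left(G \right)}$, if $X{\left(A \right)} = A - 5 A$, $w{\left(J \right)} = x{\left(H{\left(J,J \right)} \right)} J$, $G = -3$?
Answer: $306$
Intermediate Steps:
$H{\left(b,Y \right)} = -3$
$w{\left(J \right)} = - 3 J$
$X{\left(A \right)} = - 4 A$
$X{\left(-9 \right)} + \left(-6\right) \left(-5\right) w{\left(G \right)} = \left(-4\right) \left(-9\right) + \left(-6\right) \left(-5\right) \left(\left(-3\right) \left(-3\right)\right) = 36 + 30 \cdot 9 = 36 + 270 = 306$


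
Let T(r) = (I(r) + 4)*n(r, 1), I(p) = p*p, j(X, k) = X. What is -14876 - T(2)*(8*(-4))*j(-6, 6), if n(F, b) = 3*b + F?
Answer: -22556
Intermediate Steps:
I(p) = p**2
n(F, b) = F + 3*b
T(r) = (3 + r)*(4 + r**2) (T(r) = (r**2 + 4)*(r + 3*1) = (4 + r**2)*(r + 3) = (4 + r**2)*(3 + r) = (3 + r)*(4 + r**2))
-14876 - T(2)*(8*(-4))*j(-6, 6) = -14876 - ((3 + 2)*(4 + 2**2))*(8*(-4))*(-6) = -14876 - (5*(4 + 4))*(-32)*(-6) = -14876 - (5*8)*(-32)*(-6) = -14876 - 40*(-32)*(-6) = -14876 - (-1280)*(-6) = -14876 - 1*7680 = -14876 - 7680 = -22556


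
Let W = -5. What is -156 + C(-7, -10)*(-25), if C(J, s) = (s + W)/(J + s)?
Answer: -3027/17 ≈ -178.06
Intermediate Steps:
C(J, s) = (-5 + s)/(J + s) (C(J, s) = (s - 5)/(J + s) = (-5 + s)/(J + s))
-156 + C(-7, -10)*(-25) = -156 + ((-5 - 10)/(-7 - 10))*(-25) = -156 + (-15/(-17))*(-25) = -156 - 1/17*(-15)*(-25) = -156 + (15/17)*(-25) = -156 - 375/17 = -3027/17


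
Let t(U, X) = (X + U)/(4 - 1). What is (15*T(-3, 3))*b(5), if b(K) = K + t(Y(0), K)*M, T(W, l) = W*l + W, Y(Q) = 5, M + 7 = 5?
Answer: 300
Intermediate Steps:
M = -2 (M = -7 + 5 = -2)
T(W, l) = W + W*l
t(U, X) = U/3 + X/3 (t(U, X) = (U + X)/3 = (U + X)*(1/3) = U/3 + X/3)
b(K) = -10/3 + K/3 (b(K) = K + ((1/3)*5 + K/3)*(-2) = K + (5/3 + K/3)*(-2) = K + (-10/3 - 2*K/3) = -10/3 + K/3)
(15*T(-3, 3))*b(5) = (15*(-3*(1 + 3)))*(-10/3 + (1/3)*5) = (15*(-3*4))*(-10/3 + 5/3) = (15*(-12))*(-5/3) = -180*(-5/3) = 300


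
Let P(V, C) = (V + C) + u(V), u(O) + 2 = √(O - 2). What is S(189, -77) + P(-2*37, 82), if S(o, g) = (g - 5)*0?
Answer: 6 + 2*I*√19 ≈ 6.0 + 8.7178*I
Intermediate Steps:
u(O) = -2 + √(-2 + O) (u(O) = -2 + √(O - 2) = -2 + √(-2 + O))
S(o, g) = 0 (S(o, g) = (-5 + g)*0 = 0)
P(V, C) = -2 + C + V + √(-2 + V) (P(V, C) = (V + C) + (-2 + √(-2 + V)) = (C + V) + (-2 + √(-2 + V)) = -2 + C + V + √(-2 + V))
S(189, -77) + P(-2*37, 82) = 0 + (-2 + 82 - 2*37 + √(-2 - 2*37)) = 0 + (-2 + 82 - 74 + √(-2 - 74)) = 0 + (-2 + 82 - 74 + √(-76)) = 0 + (-2 + 82 - 74 + 2*I*√19) = 0 + (6 + 2*I*√19) = 6 + 2*I*√19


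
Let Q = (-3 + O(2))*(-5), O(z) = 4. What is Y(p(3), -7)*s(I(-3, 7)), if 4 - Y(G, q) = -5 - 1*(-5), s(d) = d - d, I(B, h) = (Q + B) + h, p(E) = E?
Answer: 0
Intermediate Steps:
Q = -5 (Q = (-3 + 4)*(-5) = 1*(-5) = -5)
I(B, h) = -5 + B + h (I(B, h) = (-5 + B) + h = -5 + B + h)
s(d) = 0
Y(G, q) = 4 (Y(G, q) = 4 - (-5 - 1*(-5)) = 4 - (-5 + 5) = 4 - 1*0 = 4 + 0 = 4)
Y(p(3), -7)*s(I(-3, 7)) = 4*0 = 0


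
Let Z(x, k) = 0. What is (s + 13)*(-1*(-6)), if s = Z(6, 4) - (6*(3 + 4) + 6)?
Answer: -210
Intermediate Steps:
s = -48 (s = 0 - (6*(3 + 4) + 6) = 0 - (6*7 + 6) = 0 - (42 + 6) = 0 - 1*48 = 0 - 48 = -48)
(s + 13)*(-1*(-6)) = (-48 + 13)*(-1*(-6)) = -35*6 = -210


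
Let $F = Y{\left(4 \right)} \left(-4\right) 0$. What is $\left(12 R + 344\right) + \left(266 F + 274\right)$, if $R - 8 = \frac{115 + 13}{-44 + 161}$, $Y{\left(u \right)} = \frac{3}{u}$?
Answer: $\frac{28358}{39} \approx 727.13$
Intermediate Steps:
$R = \frac{1064}{117}$ ($R = 8 + \frac{115 + 13}{-44 + 161} = 8 + \frac{128}{117} = \frac{1064}{117} \approx 9.094$)
$F = 0$ ($F = \frac{3}{4} \left(-4\right) 0 = \left(-3\right) 0 = 0$)
$\left(12 R + 344\right) + \left(266 F + 274\right) = \left(12 \cdot \frac{1064}{117} + 344\right) + \left(266 \cdot 0 + 274\right) = \left(\frac{4256}{39} + 344\right) + \left(0 + 274\right) = \frac{17672}{39} + 274 = \frac{28358}{39}$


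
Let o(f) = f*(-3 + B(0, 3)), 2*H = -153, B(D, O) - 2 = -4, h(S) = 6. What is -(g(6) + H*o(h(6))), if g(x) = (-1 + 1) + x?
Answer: -2301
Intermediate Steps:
B(D, O) = -2 (B(D, O) = 2 - 4 = -2)
H = -153/2 (H = (½)*(-153) = -153/2 ≈ -76.500)
o(f) = -5*f (o(f) = f*(-3 - 2) = f*(-5) = -5*f)
g(x) = x (g(x) = 0 + x = x)
-(g(6) + H*o(h(6))) = -(6 - (-765)*6/2) = -(6 - 153/2*(-30)) = -(6 + 2295) = -1*2301 = -2301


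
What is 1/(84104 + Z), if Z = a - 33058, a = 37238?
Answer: 1/88284 ≈ 1.1327e-5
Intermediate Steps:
Z = 4180 (Z = 37238 - 33058 = 4180)
1/(84104 + Z) = 1/(84104 + 4180) = 1/88284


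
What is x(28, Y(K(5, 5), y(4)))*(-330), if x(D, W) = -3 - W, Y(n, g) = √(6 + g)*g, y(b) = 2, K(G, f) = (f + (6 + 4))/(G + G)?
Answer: 990 + 1320*√2 ≈ 2856.8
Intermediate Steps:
K(G, f) = (10 + f)/(2*G) (K(G, f) = (f + 10)/((2*G)) = (10 + f)*(1/(2*G)) = (10 + f)/(2*G))
Y(n, g) = g*√(6 + g)
x(28, Y(K(5, 5), y(4)))*(-330) = (-3 - 2*√(6 + 2))*(-330) = (-3 - 2*√8)*(-330) = (-3 - 2*2*√2)*(-330) = (-3 - 4*√2)*(-330) = 990 + 1320*√2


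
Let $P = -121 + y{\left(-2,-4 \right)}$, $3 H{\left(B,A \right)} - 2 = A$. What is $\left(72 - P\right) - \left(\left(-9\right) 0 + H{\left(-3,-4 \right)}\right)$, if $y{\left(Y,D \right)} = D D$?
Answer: $\frac{533}{3} \approx 177.67$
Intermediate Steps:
$H{\left(B,A \right)} = \frac{2}{3} + \frac{A}{3}$
$y{\left(Y,D \right)} = D^{2}$
$P = -105$ ($P = -121 + \left(-4\right)^{2} = -121 + 16 = -105$)
$\left(72 - P\right) - \left(\left(-9\right) 0 + H{\left(-3,-4 \right)}\right) = \left(72 - -105\right) - \left(\left(-9\right) 0 + \left(\frac{2}{3} + \frac{1}{3} \left(-4\right)\right)\right) = \left(72 + 105\right) - \left(0 + \left(\frac{2}{3} - \frac{4}{3}\right)\right) = 177 - \left(0 - \frac{2}{3}\right) = 177 - - \frac{2}{3} = 177 + \frac{2}{3} = \frac{533}{3}$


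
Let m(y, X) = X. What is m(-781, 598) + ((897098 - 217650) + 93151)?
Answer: 773197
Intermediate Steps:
m(-781, 598) + ((897098 - 217650) + 93151) = 598 + ((897098 - 217650) + 93151) = 598 + (679448 + 93151) = 598 + 772599 = 773197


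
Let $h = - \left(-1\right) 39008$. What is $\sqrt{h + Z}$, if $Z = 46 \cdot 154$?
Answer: $2 \sqrt{11523} \approx 214.69$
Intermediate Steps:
$h = 39008$ ($h = \left(-1\right) \left(-39008\right) = 39008$)
$Z = 7084$
$\sqrt{h + Z} = \sqrt{39008 + 7084} = \sqrt{46092} = 2 \sqrt{11523}$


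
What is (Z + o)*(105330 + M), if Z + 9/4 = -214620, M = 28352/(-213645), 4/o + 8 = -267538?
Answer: -258432704143830619949/11431973034 ≈ -2.2606e+10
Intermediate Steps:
o = -2/133773 (o = 4/(-8 - 267538) = 4/(-267546) = 4*(-1/267546) = -2/133773 ≈ -1.4951e-5)
M = -28352/213645 (M = 28352*(-1/213645) = -28352/213645 ≈ -0.13271)
Z = -858489/4 (Z = -9/4 - 214620 = -858489/4 ≈ -2.1462e+5)
(Z + o)*(105330 + M) = (-858489/4 - 2/133773)*(105330 - 28352/213645) = -114842649005/535092*22503199498/213645 = -258432704143830619949/11431973034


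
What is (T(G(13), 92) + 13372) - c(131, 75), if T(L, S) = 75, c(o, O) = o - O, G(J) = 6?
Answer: 13391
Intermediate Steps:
(T(G(13), 92) + 13372) - c(131, 75) = (75 + 13372) - (131 - 1*75) = 13447 - (131 - 75) = 13447 - 1*56 = 13447 - 56 = 13391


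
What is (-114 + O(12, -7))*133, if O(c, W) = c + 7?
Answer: -12635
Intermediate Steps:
O(c, W) = 7 + c
(-114 + O(12, -7))*133 = (-114 + (7 + 12))*133 = (-114 + 19)*133 = -95*133 = -12635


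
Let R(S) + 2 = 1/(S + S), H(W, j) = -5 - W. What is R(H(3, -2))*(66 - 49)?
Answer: -561/16 ≈ -35.063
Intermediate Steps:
R(S) = -2 + 1/(2*S) (R(S) = -2 + 1/(S + S) = -2 + 1/(2*S))
R(H(3, -2))*(66 - 49) = (-2 + 1/(2*(-5 - 1*3)))*(66 - 49) = (-2 + 1/(2*(-5 - 3)))*17 = (-2 + (½)/(-8))*17 = (-2 + (½)*(-⅛))*17 = (-2 - 1/16)*17 = -33/16*17 = -561/16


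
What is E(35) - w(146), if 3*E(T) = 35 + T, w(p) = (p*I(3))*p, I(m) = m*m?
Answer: -575462/3 ≈ -1.9182e+5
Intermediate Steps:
I(m) = m²
w(p) = 9*p² (w(p) = (p*3²)*p = (p*9)*p = (9*p)*p = 9*p²)
E(T) = 35/3 + T/3 (E(T) = (35 + T)/3 = 35/3 + T/3)
E(35) - w(146) = (35/3 + (⅓)*35) - 9*146² = (35/3 + 35/3) - 9*21316 = 70/3 - 1*191844 = 70/3 - 191844 = -575462/3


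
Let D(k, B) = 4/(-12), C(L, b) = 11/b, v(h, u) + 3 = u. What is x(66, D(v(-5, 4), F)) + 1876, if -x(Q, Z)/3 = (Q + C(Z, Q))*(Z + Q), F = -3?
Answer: -66953/6 ≈ -11159.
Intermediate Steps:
v(h, u) = -3 + u
D(k, B) = -1/3 (D(k, B) = 4*(-1/12) = -1/3)
x(Q, Z) = -3*(Q + Z)*(Q + 11/Q) (x(Q, Z) = -3*(Q + 11/Q)*(Z + Q) = -3*(Q + 11/Q)*(Q + Z) = -3*(Q + Z)*(Q + 11/Q))
x(66, D(v(-5, 4), F)) + 1876 = 3*(-11*(-1/3) + 66*(-11 - 1*66**2 - 1*66*(-1/3)))/66 + 1876 = 3*(1/66)*(11/3 + 66*(-11 - 1*4356 + 22)) + 1876 = 3*(1/66)*(11/3 + 66*(-11 - 4356 + 22)) + 1876 = 3*(1/66)*(11/3 + 66*(-4345)) + 1876 = 3*(1/66)*(11/3 - 286770) + 1876 = 3*(1/66)*(-860299/3) + 1876 = -78209/6 + 1876 = -66953/6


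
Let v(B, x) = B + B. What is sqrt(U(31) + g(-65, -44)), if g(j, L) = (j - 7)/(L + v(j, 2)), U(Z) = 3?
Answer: 3*sqrt(319)/29 ≈ 1.8476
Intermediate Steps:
v(B, x) = 2*B
g(j, L) = (-7 + j)/(L + 2*j) (g(j, L) = (j - 7)/(L + 2*j) = (-7 + j)/(L + 2*j))
sqrt(U(31) + g(-65, -44)) = sqrt(3 + (-7 - 65)/(-44 + 2*(-65))) = sqrt(3 - 72/(-44 - 130)) = sqrt(3 - 72/(-174)) = sqrt(3 - 1/174*(-72)) = sqrt(3 + 12/29) = sqrt(99/29) = 3*sqrt(319)/29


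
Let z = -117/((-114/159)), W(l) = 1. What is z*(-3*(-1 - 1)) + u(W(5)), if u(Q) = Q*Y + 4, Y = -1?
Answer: 18660/19 ≈ 982.11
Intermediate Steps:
u(Q) = 4 - Q (u(Q) = Q*(-1) + 4 = -Q + 4 = 4 - Q)
z = 6201/38 (z = -117/((-114*1/159)) = -117/(-38/53) = -117*(-53/38) = 6201/38 ≈ 163.18)
z*(-3*(-1 - 1)) + u(W(5)) = 6201*(-3*(-1 - 1))/38 + (4 - 1*1) = 6201*(-3*(-2))/38 + (4 - 1) = (6201/38)*6 + 3 = 18603/19 + 3 = 18660/19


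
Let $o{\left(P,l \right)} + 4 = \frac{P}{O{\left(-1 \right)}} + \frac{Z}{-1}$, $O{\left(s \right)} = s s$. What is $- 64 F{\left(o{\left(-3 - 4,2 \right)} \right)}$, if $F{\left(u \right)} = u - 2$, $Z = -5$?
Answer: $512$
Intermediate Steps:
$O{\left(s \right)} = s^{2}$
$o{\left(P,l \right)} = 1 + P$ ($o{\left(P,l \right)} = -4 + \left(\frac{P}{\left(-1\right)^{2}} - \frac{5}{-1}\right) = -4 + \left(\frac{P}{1} - -5\right) = -4 + \left(P 1 + 5\right) = -4 + \left(P + 5\right) = -4 + \left(5 + P\right) = 1 + P$)
$F{\left(u \right)} = -2 + u$ ($F{\left(u \right)} = u - 2 = -2 + u$)
$- 64 F{\left(o{\left(-3 - 4,2 \right)} \right)} = - 64 \left(-2 + \left(1 - 7\right)\right) = - 64 \left(-2 - 6\right) = \left(-64\right) \left(-8\right) = 512$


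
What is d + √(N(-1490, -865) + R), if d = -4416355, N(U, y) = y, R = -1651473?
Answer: -4416355 + I*√1652338 ≈ -4.4164e+6 + 1285.4*I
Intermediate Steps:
d + √(N(-1490, -865) + R) = -4416355 + √(-865 - 1651473) = -4416355 + √(-1652338) = -4416355 + I*√1652338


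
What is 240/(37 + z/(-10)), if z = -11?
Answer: 800/127 ≈ 6.2992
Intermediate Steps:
240/(37 + z/(-10)) = 240/(37 - 11/(-10)) = 240/(37 - 11*(-⅒)) = 240/(37 + 11/10) = 240/(381/10) = 240*(10/381) = 800/127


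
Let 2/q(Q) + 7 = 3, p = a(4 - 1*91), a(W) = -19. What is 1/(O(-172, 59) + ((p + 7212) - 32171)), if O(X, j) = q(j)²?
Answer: -4/99911 ≈ -4.0036e-5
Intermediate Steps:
p = -19
q(Q) = -½ (q(Q) = 2/(-7 + 3) = 2/(-4) = 2*(-¼) = -½)
O(X, j) = ¼ (O(X, j) = (-½)² = ¼)
1/(O(-172, 59) + ((p + 7212) - 32171)) = 1/(¼ + ((-19 + 7212) - 32171)) = 1/(¼ + (7193 - 32171)) = 1/(¼ - 24978) = 1/(-99911/4) = -4/99911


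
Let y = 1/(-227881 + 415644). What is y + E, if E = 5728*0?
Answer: 1/187763 ≈ 5.3259e-6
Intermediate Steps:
E = 0
y = 1/187763 ≈ 5.3259e-6
y + E = 1/187763 + 0 = 1/187763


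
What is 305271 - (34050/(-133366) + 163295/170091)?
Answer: 3462430073743253/11342178153 ≈ 3.0527e+5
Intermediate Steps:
305271 - (34050/(-133366) + 163295/170091) = 305271 - (34050*(-1/133366) + 163295*(1/170091)) = 305271 - (-17025/66683 + 163295/170091) = 305271 - 1*7993201210/11342178153 = 305271 - 7993201210/11342178153 = 3462430073743253/11342178153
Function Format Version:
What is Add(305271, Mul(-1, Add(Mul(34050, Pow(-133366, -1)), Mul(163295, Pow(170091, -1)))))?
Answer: Rational(3462430073743253, 11342178153) ≈ 3.0527e+5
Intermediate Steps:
Add(305271, Mul(-1, Add(Mul(34050, Pow(-133366, -1)), Mul(163295, Pow(170091, -1))))) = Add(305271, Mul(-1, Add(Mul(34050, Rational(-1, 133366)), Mul(163295, Rational(1, 170091))))) = Add(305271, Mul(-1, Add(Rational(-17025, 66683), Rational(163295, 170091)))) = Add(305271, Mul(-1, Rational(7993201210, 11342178153))) = Add(305271, Rational(-7993201210, 11342178153)) = Rational(3462430073743253, 11342178153)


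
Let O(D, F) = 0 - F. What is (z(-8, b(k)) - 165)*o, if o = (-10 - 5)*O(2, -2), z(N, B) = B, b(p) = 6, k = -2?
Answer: 4770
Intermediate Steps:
O(D, F) = -F
o = -30 (o = (-10 - 5)*(-1*(-2)) = -15*2 = -30)
(z(-8, b(k)) - 165)*o = (6 - 165)*(-30) = -159*(-30) = 4770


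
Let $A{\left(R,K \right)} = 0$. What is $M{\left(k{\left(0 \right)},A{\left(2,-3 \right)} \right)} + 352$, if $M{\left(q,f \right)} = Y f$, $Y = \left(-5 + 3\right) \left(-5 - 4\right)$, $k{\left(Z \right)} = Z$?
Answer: $352$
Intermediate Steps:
$Y = 18$ ($Y = \left(-2\right) \left(-9\right) = 18$)
$M{\left(q,f \right)} = 18 f$
$M{\left(k{\left(0 \right)},A{\left(2,-3 \right)} \right)} + 352 = 18 \cdot 0 + 352 = 0 + 352 = 352$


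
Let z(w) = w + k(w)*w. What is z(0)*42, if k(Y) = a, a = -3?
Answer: 0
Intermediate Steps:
k(Y) = -3
z(w) = -2*w (z(w) = w - 3*w = -2*w)
z(0)*42 = -2*0*42 = 0*42 = 0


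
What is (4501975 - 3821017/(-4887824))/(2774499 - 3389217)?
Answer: -564227314703/77041881888 ≈ -7.3236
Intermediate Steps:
(4501975 - 3821017/(-4887824))/(2774499 - 3389217) = (4501975 - 3821017*(-1/4887824))/(-614718) = (4501975 + 3821017/4887824)*(-1/614718) = (22004865273417/4887824)*(-1/614718) = -564227314703/77041881888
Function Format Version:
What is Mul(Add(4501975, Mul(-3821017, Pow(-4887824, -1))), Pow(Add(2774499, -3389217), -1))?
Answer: Rational(-564227314703, 77041881888) ≈ -7.3236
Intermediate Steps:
Mul(Add(4501975, Mul(-3821017, Pow(-4887824, -1))), Pow(Add(2774499, -3389217), -1)) = Mul(Add(4501975, Mul(-3821017, Rational(-1, 4887824))), Pow(-614718, -1)) = Mul(Add(4501975, Rational(3821017, 4887824)), Rational(-1, 614718)) = Mul(Rational(22004865273417, 4887824), Rational(-1, 614718)) = Rational(-564227314703, 77041881888)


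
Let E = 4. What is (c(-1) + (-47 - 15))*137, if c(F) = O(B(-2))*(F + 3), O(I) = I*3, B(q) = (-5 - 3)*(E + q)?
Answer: -21646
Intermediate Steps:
B(q) = -32 - 8*q (B(q) = (-5 - 3)*(4 + q) = -8*(4 + q) = -32 - 8*q)
O(I) = 3*I
c(F) = -144 - 48*F (c(F) = (3*(-32 - 8*(-2)))*(F + 3) = (3*(-32 + 16))*(3 + F) = (3*(-16))*(3 + F) = -48*(3 + F) = -144 - 48*F)
(c(-1) + (-47 - 15))*137 = ((-144 - 48*(-1)) + (-47 - 15))*137 = ((-144 + 48) - 62)*137 = (-96 - 62)*137 = -158*137 = -21646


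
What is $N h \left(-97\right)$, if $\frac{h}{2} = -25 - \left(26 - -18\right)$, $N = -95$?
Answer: $-1271670$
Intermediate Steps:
$h = -138$ ($h = 2 \left(-25 - \left(26 - -18\right)\right) = 2 \left(-25 - \left(26 + 18\right)\right) = 2 \left(-25 - 44\right) = 2 \left(-69\right) = -138$)
$N h \left(-97\right) = \left(-95\right) \left(-138\right) \left(-97\right) = 13110 \left(-97\right) = -1271670$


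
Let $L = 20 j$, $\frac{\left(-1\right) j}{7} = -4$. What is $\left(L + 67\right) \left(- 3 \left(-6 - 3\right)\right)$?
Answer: $16929$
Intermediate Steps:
$j = 28$ ($j = \left(-7\right) \left(-4\right) = 28$)
$L = 560$ ($L = 20 \cdot 28 = 560$)
$\left(L + 67\right) \left(- 3 \left(-6 - 3\right)\right) = \left(560 + 67\right) \left(- 3 \left(-6 - 3\right)\right) = 627 \left(\left(-3\right) \left(-9\right)\right) = 627 \cdot 27 = 16929$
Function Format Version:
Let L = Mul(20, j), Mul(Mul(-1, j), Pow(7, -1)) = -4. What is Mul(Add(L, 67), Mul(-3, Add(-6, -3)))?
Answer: 16929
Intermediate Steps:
j = 28 (j = Mul(-7, -4) = 28)
L = 560 (L = Mul(20, 28) = 560)
Mul(Add(L, 67), Mul(-3, Add(-6, -3))) = Mul(Add(560, 67), Mul(-3, Add(-6, -3))) = Mul(627, Mul(-3, -9)) = Mul(627, 27) = 16929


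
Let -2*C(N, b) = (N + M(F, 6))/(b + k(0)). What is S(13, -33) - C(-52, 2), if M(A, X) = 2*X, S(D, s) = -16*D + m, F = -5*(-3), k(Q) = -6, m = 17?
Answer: -186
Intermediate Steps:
F = 15
S(D, s) = 17 - 16*D (S(D, s) = -16*D + 17 = 17 - 16*D)
C(N, b) = -(12 + N)/(2*(-6 + b)) (C(N, b) = -(N + 2*6)/(2*(b - 6)) = -(N + 12)/(2*(-6 + b)) = -(12 + N)/(2*(-6 + b)))
S(13, -33) - C(-52, 2) = (17 - 16*13) - (-12 - 1*(-52))/(2*(-6 + 2)) = (17 - 208) - (-12 + 52)/(2*(-4)) = -191 - (-1)*40/(2*4) = -191 - 1*(-5) = -191 + 5 = -186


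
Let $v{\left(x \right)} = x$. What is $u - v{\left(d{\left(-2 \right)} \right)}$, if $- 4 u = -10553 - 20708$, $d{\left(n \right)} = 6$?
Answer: $\frac{31237}{4} \approx 7809.3$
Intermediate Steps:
$u = \frac{31261}{4}$ ($u = - \frac{-10553 - 20708}{4} = \left(- \frac{1}{4}\right) \left(-31261\right) = \frac{31261}{4} \approx 7815.3$)
$u - v{\left(d{\left(-2 \right)} \right)} = \frac{31261}{4} - 6 = \frac{31237}{4}$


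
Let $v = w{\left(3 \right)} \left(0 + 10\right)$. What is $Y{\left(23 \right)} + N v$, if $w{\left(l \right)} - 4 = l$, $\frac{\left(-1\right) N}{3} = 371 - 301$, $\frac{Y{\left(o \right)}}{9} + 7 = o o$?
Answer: $-10002$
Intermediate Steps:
$Y{\left(o \right)} = -63 + 9 o^{2}$ ($Y{\left(o \right)} = -63 + 9 o o = -63 + 9 o^{2}$)
$N = -210$ ($N = - 3 \left(371 - 301\right) = \left(-3\right) 70 = -210$)
$w{\left(l \right)} = 4 + l$
$v = 70$ ($v = \left(4 + 3\right) \left(0 + 10\right) = 7 \cdot 10 = 70$)
$Y{\left(23 \right)} + N v = \left(-63 + 9 \cdot 23^{2}\right) - 14700 = \left(-63 + 9 \cdot 529\right) - 14700 = \left(-63 + 4761\right) - 14700 = 4698 - 14700 = -10002$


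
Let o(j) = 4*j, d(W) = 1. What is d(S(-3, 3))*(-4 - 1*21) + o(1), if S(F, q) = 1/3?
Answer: -21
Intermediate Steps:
S(F, q) = ⅓
d(S(-3, 3))*(-4 - 1*21) + o(1) = 1*(-4 - 1*21) + 4*1 = 1*(-4 - 21) + 4 = 1*(-25) + 4 = -25 + 4 = -21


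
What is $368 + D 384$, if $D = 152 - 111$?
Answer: $16112$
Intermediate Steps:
$D = 41$
$368 + D 384 = 368 + 41 \cdot 384 = 368 + 15744 = 16112$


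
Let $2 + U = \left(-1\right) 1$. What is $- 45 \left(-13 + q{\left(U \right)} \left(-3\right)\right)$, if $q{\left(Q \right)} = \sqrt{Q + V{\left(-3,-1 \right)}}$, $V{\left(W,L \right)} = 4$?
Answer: $720$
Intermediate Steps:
$U = -3$ ($U = -2 - 1 = -3$)
$q{\left(Q \right)} = \sqrt{4 + Q}$ ($q{\left(Q \right)} = \sqrt{Q + 4} = \sqrt{4 + Q}$)
$- 45 \left(-13 + q{\left(U \right)} \left(-3\right)\right) = - 45 \left(-13 + \sqrt{4 - 3} \left(-3\right)\right) = - 45 \left(-13 + \sqrt{1} \left(-3\right)\right) = - 45 \left(-13 + 1 \left(-3\right)\right) = - 45 \left(-13 - 3\right) = \left(-45\right) \left(-16\right) = 720$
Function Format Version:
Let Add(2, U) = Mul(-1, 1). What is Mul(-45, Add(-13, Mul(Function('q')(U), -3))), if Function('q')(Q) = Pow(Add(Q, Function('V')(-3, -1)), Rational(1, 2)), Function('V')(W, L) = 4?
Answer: 720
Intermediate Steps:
U = -3 (U = Add(-2, Mul(-1, 1)) = Add(-2, -1) = -3)
Function('q')(Q) = Pow(Add(4, Q), Rational(1, 2)) (Function('q')(Q) = Pow(Add(Q, 4), Rational(1, 2)) = Pow(Add(4, Q), Rational(1, 2)))
Mul(-45, Add(-13, Mul(Function('q')(U), -3))) = Mul(-45, Add(-13, Mul(Pow(Add(4, -3), Rational(1, 2)), -3))) = Mul(-45, Add(-13, Mul(Pow(1, Rational(1, 2)), -3))) = Mul(-45, Add(-13, Mul(1, -3))) = Mul(-45, Add(-13, -3)) = Mul(-45, -16) = 720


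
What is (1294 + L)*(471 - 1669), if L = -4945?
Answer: 4373898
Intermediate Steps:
(1294 + L)*(471 - 1669) = (1294 - 4945)*(471 - 1669) = -3651*(-1198) = 4373898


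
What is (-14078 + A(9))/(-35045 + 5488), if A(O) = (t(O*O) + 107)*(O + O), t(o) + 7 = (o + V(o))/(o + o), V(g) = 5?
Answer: 110416/266013 ≈ 0.41508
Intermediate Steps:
t(o) = -7 + (5 + o)/(2*o) (t(o) = -7 + (o + 5)/(o + o) = -7 + (5 + o)/((2*o)) = -7 + (5 + o)*(1/(2*o)) = -7 + (5 + o)/(2*o))
A(O) = 2*O*(107 + (5 - 13*O²)/(2*O²)) (A(O) = ((5 - 13*O*O)/(2*((O*O))) + 107)*(O + O) = ((5 - 13*O²)/(2*(O²)) + 107)*(2*O) = ((5 - 13*O²)/(2*O²) + 107)*(2*O) = (107 + (5 - 13*O²)/(2*O²))*(2*O) = 2*O*(107 + (5 - 13*O²)/(2*O²)))
(-14078 + A(9))/(-35045 + 5488) = (-14078 + (5/9 + 201*9))/(-35045 + 5488) = (-14078 + (5*(⅑) + 1809))/(-29557) = (-14078 + (5/9 + 1809))*(-1/29557) = (-14078 + 16286/9)*(-1/29557) = -110416/9*(-1/29557) = 110416/266013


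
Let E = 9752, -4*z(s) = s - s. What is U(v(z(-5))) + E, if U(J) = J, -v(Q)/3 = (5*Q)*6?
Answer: 9752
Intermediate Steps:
z(s) = 0 (z(s) = -(s - s)/4 = -1/4*0 = 0)
v(Q) = -90*Q (v(Q) = -3*5*Q*6 = -90*Q)
U(v(z(-5))) + E = -90*0 + 9752 = 0 + 9752 = 9752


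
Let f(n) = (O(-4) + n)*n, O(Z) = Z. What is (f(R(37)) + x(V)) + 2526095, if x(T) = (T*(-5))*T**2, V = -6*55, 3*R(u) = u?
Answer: 1639900780/9 ≈ 1.8221e+8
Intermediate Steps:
R(u) = u/3
f(n) = n*(-4 + n) (f(n) = (-4 + n)*n = n*(-4 + n))
V = -330
x(T) = -5*T**3 (x(T) = (-5*T)*T**2 = -5*T**3)
(f(R(37)) + x(V)) + 2526095 = (((1/3)*37)*(-4 + (1/3)*37) - 5*(-330)**3) + 2526095 = (37*(-4 + 37/3)/3 - 5*(-35937000)) + 2526095 = ((37/3)*(25/3) + 179685000) + 2526095 = (925/9 + 179685000) + 2526095 = 1617165925/9 + 2526095 = 1639900780/9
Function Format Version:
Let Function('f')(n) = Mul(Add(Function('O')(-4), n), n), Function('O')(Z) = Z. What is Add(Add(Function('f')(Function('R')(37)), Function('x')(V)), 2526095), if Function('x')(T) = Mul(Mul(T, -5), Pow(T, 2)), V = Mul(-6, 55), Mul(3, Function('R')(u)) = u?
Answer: Rational(1639900780, 9) ≈ 1.8221e+8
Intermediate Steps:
Function('R')(u) = Mul(Rational(1, 3), u)
Function('f')(n) = Mul(n, Add(-4, n)) (Function('f')(n) = Mul(Add(-4, n), n) = Mul(n, Add(-4, n)))
V = -330
Function('x')(T) = Mul(-5, Pow(T, 3)) (Function('x')(T) = Mul(Mul(-5, T), Pow(T, 2)) = Mul(-5, Pow(T, 3)))
Add(Add(Function('f')(Function('R')(37)), Function('x')(V)), 2526095) = Add(Add(Mul(Mul(Rational(1, 3), 37), Add(-4, Mul(Rational(1, 3), 37))), Mul(-5, Pow(-330, 3))), 2526095) = Add(Add(Mul(Rational(37, 3), Add(-4, Rational(37, 3))), Mul(-5, -35937000)), 2526095) = Add(Add(Mul(Rational(37, 3), Rational(25, 3)), 179685000), 2526095) = Add(Add(Rational(925, 9), 179685000), 2526095) = Add(Rational(1617165925, 9), 2526095) = Rational(1639900780, 9)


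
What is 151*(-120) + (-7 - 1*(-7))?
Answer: -18120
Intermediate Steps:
151*(-120) + (-7 - 1*(-7)) = -18120 + (-7 + 7) = -18120 + 0 = -18120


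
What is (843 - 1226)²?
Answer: 146689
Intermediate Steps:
(843 - 1226)² = (-383)² = 146689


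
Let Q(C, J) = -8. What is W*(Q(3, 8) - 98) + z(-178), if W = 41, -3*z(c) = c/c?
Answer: -13039/3 ≈ -4346.3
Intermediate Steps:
z(c) = -⅓ (z(c) = -c/(3*c) = -⅓*1 = -⅓)
W*(Q(3, 8) - 98) + z(-178) = 41*(-8 - 98) - ⅓ = 41*(-106) - ⅓ = -4346 - ⅓ = -13039/3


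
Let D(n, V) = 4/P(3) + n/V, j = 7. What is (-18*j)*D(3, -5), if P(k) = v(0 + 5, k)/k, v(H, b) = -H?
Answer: 378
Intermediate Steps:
P(k) = -5/k (P(k) = (-(0 + 5))/k = (-1*5)/k = -5/k)
D(n, V) = -12/5 + n/V (D(n, V) = 4/((-5/3)) + n/V = 4/((-5*1/3)) + n/V = 4/(-5/3) + n/V = 4*(-3/5) + n/V = -12/5 + n/V)
(-18*j)*D(3, -5) = (-18*7)*(-12/5 + 3/(-5)) = -126*(-12/5 + 3*(-1/5)) = -126*(-12/5 - 3/5) = -126*(-3) = 378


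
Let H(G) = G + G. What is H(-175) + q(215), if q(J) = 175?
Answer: -175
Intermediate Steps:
H(G) = 2*G
H(-175) + q(215) = 2*(-175) + 175 = -350 + 175 = -175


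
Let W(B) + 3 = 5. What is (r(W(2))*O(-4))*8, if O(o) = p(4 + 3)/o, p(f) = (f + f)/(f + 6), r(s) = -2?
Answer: 56/13 ≈ 4.3077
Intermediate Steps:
W(B) = 2 (W(B) = -3 + 5 = 2)
p(f) = 2*f/(6 + f) (p(f) = (2*f)/(6 + f) = 2*f/(6 + f))
O(o) = 14/(13*o) (O(o) = (2*(4 + 3)/(6 + (4 + 3)))/o = (2*7/(6 + 7))/o = (2*7/13)/o = (2*7*(1/13))/o = 14/(13*o))
(r(W(2))*O(-4))*8 = -28/(13*(-4))*8 = -28*(-1)/(13*4)*8 = -2*(-7/26)*8 = (7/13)*8 = 56/13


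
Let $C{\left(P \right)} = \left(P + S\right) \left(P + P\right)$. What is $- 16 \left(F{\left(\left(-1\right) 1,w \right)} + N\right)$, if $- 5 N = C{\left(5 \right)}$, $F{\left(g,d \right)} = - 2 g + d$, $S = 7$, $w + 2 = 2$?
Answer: $352$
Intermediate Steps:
$w = 0$ ($w = -2 + 2 = 0$)
$C{\left(P \right)} = 2 P \left(7 + P\right)$ ($C{\left(P \right)} = \left(P + 7\right) \left(P + P\right) = \left(7 + P\right) 2 P = 2 P \left(7 + P\right)$)
$F{\left(g,d \right)} = d - 2 g$
$N = -24$ ($N = - \frac{2 \cdot 5 \left(7 + 5\right)}{5} = - \frac{2 \cdot 5 \cdot 12}{5} = \left(- \frac{1}{5}\right) 120 = -24$)
$- 16 \left(F{\left(\left(-1\right) 1,w \right)} + N\right) = - 16 \left(\left(0 - 2 \left(\left(-1\right) 1\right)\right) - 24\right) = - 16 \left(\left(0 - -2\right) - 24\right) = - 16 \left(\left(0 + 2\right) - 24\right) = - 16 \left(2 - 24\right) = \left(-16\right) \left(-22\right) = 352$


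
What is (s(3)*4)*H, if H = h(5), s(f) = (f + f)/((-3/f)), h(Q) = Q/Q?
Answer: -24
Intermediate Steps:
h(Q) = 1
s(f) = -2*f²/3 (s(f) = (2*f)*(-f/3) = -2*f²/3)
H = 1
(s(3)*4)*H = (-⅔*3²*4)*1 = (-⅔*9*4)*1 = -6*4*1 = -24*1 = -24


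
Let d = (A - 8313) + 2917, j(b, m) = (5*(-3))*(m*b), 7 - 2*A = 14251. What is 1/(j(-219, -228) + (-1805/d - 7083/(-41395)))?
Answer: -518182610/388108247854831 ≈ -1.3351e-6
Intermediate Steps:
A = -7122 (A = 7/2 - ½*14251 = 7/2 - 14251/2 = -7122)
j(b, m) = -15*b*m
d = -12518 (d = (-7122 - 8313) + 2917 = -15435 + 2917 = -12518)
1/(j(-219, -228) + (-1805/d - 7083/(-41395))) = 1/(-15*(-219)*(-228) + (-1805/(-12518) - 7083/(-41395))) = 1/(-748980 + (-1805*(-1/12518) - 7083*(-1/41395))) = 1/(-748980 + (1805/12518 + 7083/41395)) = 1/(-748980 + 163382969/518182610) = 1/(-388108247854831/518182610) = -518182610/388108247854831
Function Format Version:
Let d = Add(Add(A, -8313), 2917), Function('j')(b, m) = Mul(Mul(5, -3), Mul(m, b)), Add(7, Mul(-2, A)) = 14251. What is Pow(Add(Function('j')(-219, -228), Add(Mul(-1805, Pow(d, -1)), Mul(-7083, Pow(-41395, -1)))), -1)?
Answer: Rational(-518182610, 388108247854831) ≈ -1.3351e-6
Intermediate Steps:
A = -7122 (A = Add(Rational(7, 2), Mul(Rational(-1, 2), 14251)) = Add(Rational(7, 2), Rational(-14251, 2)) = -7122)
Function('j')(b, m) = Mul(-15, b, m) (Function('j')(b, m) = Mul(-15, Mul(b, m)) = Mul(-15, b, m))
d = -12518 (d = Add(Add(-7122, -8313), 2917) = Add(-15435, 2917) = -12518)
Pow(Add(Function('j')(-219, -228), Add(Mul(-1805, Pow(d, -1)), Mul(-7083, Pow(-41395, -1)))), -1) = Pow(Add(Mul(-15, -219, -228), Add(Mul(-1805, Pow(-12518, -1)), Mul(-7083, Pow(-41395, -1)))), -1) = Pow(Add(-748980, Add(Mul(-1805, Rational(-1, 12518)), Mul(-7083, Rational(-1, 41395)))), -1) = Pow(Add(-748980, Add(Rational(1805, 12518), Rational(7083, 41395))), -1) = Pow(Add(-748980, Rational(163382969, 518182610)), -1) = Pow(Rational(-388108247854831, 518182610), -1) = Rational(-518182610, 388108247854831)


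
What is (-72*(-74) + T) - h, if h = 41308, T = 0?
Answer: -35980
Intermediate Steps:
(-72*(-74) + T) - h = (-72*(-74) + 0) - 1*41308 = (5328 + 0) - 41308 = 5328 - 41308 = -35980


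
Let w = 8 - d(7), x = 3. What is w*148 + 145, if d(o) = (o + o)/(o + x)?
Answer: 5609/5 ≈ 1121.8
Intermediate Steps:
d(o) = 2*o/(3 + o) (d(o) = (o + o)/(o + 3) = (2*o)/(3 + o) = 2*o/(3 + o))
w = 33/5 (w = 8 - 2*7/(3 + 7) = 8 - 2*7/10 = 8 - 1*7/5 = 8 - 7/5 = 33/5 ≈ 6.6000)
w*148 + 145 = (33/5)*148 + 145 = 4884/5 + 145 = 5609/5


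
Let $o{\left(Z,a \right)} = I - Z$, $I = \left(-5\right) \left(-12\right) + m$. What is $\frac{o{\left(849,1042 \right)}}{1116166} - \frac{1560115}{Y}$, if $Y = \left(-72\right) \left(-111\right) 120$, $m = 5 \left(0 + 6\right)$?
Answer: $- \frac{174207523045}{107044784064} \approx -1.6274$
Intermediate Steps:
$m = 30$ ($m = 5 \cdot 6 = 30$)
$Y = 959040$ ($Y = 7992 \cdot 120 = 959040$)
$I = 90$ ($I = \left(-5\right) \left(-12\right) + 30 = 60 + 30 = 90$)
$o{\left(Z,a \right)} = 90 - Z$
$\frac{o{\left(849,1042 \right)}}{1116166} - \frac{1560115}{Y} = \frac{90 - 849}{1116166} - \frac{1560115}{959040} = \left(90 - 849\right) \frac{1}{1116166} - \frac{312023}{191808} = \left(-759\right) \frac{1}{1116166} - \frac{312023}{191808} = - \frac{759}{1116166} - \frac{312023}{191808} = - \frac{174207523045}{107044784064}$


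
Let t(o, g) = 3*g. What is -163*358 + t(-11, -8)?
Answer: -58378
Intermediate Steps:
-163*358 + t(-11, -8) = -163*358 + 3*(-8) = -58354 - 24 = -58378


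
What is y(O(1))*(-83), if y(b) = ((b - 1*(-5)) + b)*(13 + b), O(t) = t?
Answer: -8134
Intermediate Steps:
y(b) = (5 + 2*b)*(13 + b) (y(b) = ((b + 5) + b)*(13 + b) = ((5 + b) + b)*(13 + b) = (5 + 2*b)*(13 + b))
y(O(1))*(-83) = (65 + 2*1**2 + 31*1)*(-83) = (65 + 2*1 + 31)*(-83) = (65 + 2 + 31)*(-83) = 98*(-83) = -8134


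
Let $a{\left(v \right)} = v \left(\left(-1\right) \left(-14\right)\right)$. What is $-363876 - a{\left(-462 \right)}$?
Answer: $-357408$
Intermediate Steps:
$a{\left(v \right)} = 14 v$ ($a{\left(v \right)} = v 14 = 14 v$)
$-363876 - a{\left(-462 \right)} = -363876 - 14 \left(-462\right) = -363876 - -6468 = -363876 + 6468 = -357408$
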